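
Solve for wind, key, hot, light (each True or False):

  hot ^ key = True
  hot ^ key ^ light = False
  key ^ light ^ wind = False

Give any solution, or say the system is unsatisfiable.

wind = False, key = True, hot = False, light = True

hot ^ key = F ^ T = True ✓
hot ^ key ^ light = F ^ T ^ T = False ✓
key ^ light ^ wind = T ^ T ^ F = False ✓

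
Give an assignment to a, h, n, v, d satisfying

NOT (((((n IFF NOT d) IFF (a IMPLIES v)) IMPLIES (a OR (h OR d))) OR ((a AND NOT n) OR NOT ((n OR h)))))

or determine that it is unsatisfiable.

a: False, h: False, n: True, v: True, d: False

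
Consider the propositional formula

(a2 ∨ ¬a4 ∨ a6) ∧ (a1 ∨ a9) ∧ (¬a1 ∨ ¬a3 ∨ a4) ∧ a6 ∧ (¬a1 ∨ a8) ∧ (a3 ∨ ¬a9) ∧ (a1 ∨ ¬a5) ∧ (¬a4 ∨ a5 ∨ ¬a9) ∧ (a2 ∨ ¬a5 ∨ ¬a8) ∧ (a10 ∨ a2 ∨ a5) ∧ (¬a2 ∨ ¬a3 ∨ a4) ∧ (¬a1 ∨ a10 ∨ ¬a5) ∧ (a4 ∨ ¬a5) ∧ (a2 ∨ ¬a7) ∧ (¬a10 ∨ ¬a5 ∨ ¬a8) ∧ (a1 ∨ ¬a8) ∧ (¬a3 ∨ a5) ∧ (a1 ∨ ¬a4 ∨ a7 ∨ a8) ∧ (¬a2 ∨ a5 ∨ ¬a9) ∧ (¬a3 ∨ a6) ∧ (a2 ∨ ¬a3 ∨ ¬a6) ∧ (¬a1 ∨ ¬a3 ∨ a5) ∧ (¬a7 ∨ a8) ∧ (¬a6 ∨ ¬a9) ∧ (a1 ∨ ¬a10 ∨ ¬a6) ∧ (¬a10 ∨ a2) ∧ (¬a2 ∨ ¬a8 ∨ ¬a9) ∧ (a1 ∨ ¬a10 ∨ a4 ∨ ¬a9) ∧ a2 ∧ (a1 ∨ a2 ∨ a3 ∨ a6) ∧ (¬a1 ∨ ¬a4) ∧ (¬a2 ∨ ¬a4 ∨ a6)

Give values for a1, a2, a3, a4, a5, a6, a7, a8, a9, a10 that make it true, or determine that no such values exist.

Unit clause (a6) forces a6 = True.
In (¬a6 ∨ ¬a9) only ¬a9 is left, so a9 = False.
Unit clause (a2) forces a2 = True.
In (a1 ∨ a9) only a1 is left, so a1 = True.
In (¬a1 ∨ a8) only a8 is left, so a8 = True.
In (¬a1 ∨ ¬a4) only ¬a4 is left, so a4 = False.
In (¬a1 ∨ ¬a3 ∨ a4) only ¬a3 is left, so a3 = False.
In (a4 ∨ ¬a5) only ¬a5 is left, so a5 = False.
Set a7 = False.
Set a10 = True.
All clauses satisfied.

a1 = True, a2 = True, a3 = False, a4 = False, a5 = False, a6 = True, a7 = False, a8 = True, a9 = False, a10 = True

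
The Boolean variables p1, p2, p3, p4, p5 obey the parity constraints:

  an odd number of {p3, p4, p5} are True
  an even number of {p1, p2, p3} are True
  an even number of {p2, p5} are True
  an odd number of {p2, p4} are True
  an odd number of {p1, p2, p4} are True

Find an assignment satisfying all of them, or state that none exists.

p1=F, p2=F, p3=F, p4=T, p5=F

{p3, p4, p5}: 1 true → odd ✓
{p1, p2, p3}: 0 true → even ✓
{p2, p5}: 0 true → even ✓
{p2, p4}: 1 true → odd ✓
{p1, p2, p4}: 1 true → odd ✓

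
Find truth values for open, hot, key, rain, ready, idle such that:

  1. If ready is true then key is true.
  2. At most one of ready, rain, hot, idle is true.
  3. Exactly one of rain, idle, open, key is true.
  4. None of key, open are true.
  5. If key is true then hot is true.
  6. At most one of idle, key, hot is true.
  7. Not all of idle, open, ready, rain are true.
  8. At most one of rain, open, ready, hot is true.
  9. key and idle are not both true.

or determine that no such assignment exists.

open: False, hot: False, key: False, rain: True, ready: False, idle: False

  (1) ready=F ⇒ key: vacuous ✓
  (2) {ready, rain, hot, idle}: 1 true — at most one ✓
  (3) {rain, idle, open, key}: 1 true — exactly one ✓
  (4) {key, open}: 0 true — none ✓
  (5) key=F ⇒ hot: vacuous ✓
  (6) {idle, key, hot}: 0 true — at most one ✓
  (7) {idle, open, ready, rain}: 1/4 true — not all ✓
  (8) {rain, open, ready, hot}: 1 true — at most one ✓
  (9) key=F, idle=F — not both ✓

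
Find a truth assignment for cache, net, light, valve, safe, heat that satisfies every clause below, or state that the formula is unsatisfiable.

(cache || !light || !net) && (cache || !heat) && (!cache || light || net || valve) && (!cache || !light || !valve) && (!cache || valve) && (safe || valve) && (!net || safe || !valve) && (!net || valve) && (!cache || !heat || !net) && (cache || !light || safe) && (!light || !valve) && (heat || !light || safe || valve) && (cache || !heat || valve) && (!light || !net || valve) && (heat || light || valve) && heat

Unit clause (heat) forces heat = True.
In (cache || !heat) only cache is left, so cache = True.
In (!cache || valve) only valve is left, so valve = True.
In (!cache || !heat || !net) only !net is left, so net = False.
In (!light || !valve) only !light is left, so light = False.
Set safe = False.
All clauses satisfied.

cache: True, net: False, light: False, valve: True, safe: False, heat: True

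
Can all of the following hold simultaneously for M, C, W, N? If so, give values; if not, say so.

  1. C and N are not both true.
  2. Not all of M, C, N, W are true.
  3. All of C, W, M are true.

M: True, C: True, W: True, N: False

  (1) C=T, N=F — not both ✓
  (2) {M, C, N, W}: 3/4 true — not all ✓
  (3) {C, W, M}: all 3 true ✓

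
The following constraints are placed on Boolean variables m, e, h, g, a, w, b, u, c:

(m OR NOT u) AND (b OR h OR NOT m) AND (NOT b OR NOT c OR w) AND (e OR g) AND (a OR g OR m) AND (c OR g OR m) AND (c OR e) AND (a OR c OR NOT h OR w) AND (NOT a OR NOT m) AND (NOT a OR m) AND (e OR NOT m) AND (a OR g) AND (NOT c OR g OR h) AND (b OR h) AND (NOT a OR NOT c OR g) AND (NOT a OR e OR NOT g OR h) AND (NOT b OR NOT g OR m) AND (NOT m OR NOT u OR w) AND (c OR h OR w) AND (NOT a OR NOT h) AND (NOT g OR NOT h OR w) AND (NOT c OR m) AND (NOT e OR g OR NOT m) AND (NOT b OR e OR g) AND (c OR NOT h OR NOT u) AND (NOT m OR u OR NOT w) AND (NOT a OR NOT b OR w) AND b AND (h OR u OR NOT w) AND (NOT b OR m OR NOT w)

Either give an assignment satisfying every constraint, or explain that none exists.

m = True; e = True; h = True; g = True; a = False; w = True; b = True; u = True; c = True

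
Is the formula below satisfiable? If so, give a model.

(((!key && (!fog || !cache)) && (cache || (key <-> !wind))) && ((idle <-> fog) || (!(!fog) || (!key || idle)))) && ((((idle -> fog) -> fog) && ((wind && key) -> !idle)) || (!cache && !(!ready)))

cache: False, fog: False, key: False, idle: True, wind: True, ready: False

  ((!key && (!fog || !cache)) && (cache || (key <-> !wind))) && ((idle <-> fog) || (!(!fog) || (!key || idle))) = True
    (!key && (!fog || !cache)) && (cache || (key <-> !wind)) = True
      !key && (!fog || !cache) = True
        !key = True
        !fog || !cache = True
          !fog = True
          !cache = True
      cache || (key <-> !wind) = True
        key <-> !wind = True
          !wind = False
    (idle <-> fog) || (!(!fog) || (!key || idle)) = True
      idle <-> fog = False
      !(!fog) || (!key || idle) = True
        !(!fog) = False
          !fog = True
        !key || idle = True
          !key = True
  (((idle -> fog) -> fog) && ((wind && key) -> !idle)) || (!cache && !(!ready)) = True
    ((idle -> fog) -> fog) && ((wind && key) -> !idle) = True
      (idle -> fog) -> fog = True
        idle -> fog = False
      (wind && key) -> !idle = True
        wind && key = False
        !idle = False
    !cache && !(!ready) = False
      !cache = True
      !(!ready) = False
        !ready = True
Both conjuncts True, so the formula holds.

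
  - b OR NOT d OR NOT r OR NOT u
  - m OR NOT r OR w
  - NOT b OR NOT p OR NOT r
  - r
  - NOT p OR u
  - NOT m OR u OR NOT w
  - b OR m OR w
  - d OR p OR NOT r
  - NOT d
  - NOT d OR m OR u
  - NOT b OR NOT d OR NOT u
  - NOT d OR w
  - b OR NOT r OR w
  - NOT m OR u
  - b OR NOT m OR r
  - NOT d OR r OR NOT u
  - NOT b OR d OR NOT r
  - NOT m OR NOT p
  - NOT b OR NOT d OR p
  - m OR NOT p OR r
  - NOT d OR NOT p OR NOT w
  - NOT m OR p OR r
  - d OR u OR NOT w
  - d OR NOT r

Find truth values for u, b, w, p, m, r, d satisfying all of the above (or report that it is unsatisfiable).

Case r = True:
  (NOT d) forces d = False.
  Clause (d OR NOT r) is falsified — contradiction.
Case r = False:
  Clause (r) is falsified — contradiction.
Both cases fail, so the formula is unsatisfiable.

Unsatisfiable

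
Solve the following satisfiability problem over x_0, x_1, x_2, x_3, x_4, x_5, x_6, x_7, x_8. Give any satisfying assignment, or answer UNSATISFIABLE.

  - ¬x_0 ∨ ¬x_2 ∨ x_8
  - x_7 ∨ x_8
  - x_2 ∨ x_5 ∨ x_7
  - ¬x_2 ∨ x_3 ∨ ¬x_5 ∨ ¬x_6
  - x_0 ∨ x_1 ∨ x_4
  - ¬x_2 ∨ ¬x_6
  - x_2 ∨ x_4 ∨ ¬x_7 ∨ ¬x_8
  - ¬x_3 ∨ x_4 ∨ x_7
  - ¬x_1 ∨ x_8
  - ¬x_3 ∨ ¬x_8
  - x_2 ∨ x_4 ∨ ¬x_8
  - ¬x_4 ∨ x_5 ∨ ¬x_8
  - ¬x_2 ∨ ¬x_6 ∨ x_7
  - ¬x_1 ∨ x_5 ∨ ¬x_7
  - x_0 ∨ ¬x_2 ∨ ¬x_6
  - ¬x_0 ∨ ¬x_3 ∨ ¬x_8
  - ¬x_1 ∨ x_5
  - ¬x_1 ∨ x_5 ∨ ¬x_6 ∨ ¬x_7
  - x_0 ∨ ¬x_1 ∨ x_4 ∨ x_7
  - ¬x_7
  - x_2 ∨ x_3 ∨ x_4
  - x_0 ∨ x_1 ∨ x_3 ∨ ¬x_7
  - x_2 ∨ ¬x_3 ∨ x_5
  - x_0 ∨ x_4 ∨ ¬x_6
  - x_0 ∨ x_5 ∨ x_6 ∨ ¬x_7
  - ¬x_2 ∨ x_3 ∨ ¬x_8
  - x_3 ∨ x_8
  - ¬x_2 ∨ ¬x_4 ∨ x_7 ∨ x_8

x_0=T, x_1=T, x_2=F, x_3=F, x_4=T, x_5=T, x_6=F, x_7=F, x_8=T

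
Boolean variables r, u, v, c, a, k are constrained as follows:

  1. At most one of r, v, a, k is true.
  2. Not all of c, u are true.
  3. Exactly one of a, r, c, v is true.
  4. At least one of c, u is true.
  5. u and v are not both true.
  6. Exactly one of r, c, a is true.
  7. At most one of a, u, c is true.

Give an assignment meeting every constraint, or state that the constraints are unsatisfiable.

r: False, u: False, v: False, c: True, a: False, k: False

  (1) {r, v, a, k}: 0 true — at most one ✓
  (2) {c, u}: 1/2 true — not all ✓
  (3) {a, r, c, v}: 1 true — exactly one ✓
  (4) {c, u}: 1 true — at least one ✓
  (5) u=F, v=F — not both ✓
  (6) {r, c, a}: 1 true — exactly one ✓
  (7) {a, u, c}: 1 true — at most one ✓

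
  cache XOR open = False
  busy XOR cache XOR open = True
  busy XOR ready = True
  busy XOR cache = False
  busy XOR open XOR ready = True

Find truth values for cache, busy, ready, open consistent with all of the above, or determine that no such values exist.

UNSATISFIABLE

Adding constraints 2, 3, 4, 5 mod 2: every variable appears an even number of times on the left, so the left side is 0.
But the right sides sum to 1 (mod 2). 0 ≠ 1 — the system is inconsistent.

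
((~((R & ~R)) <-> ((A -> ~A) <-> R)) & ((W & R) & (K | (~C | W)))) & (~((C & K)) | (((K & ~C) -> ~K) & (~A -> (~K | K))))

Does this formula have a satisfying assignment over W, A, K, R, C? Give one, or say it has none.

W = True; A = False; K = True; R = True; C = False

  (~((R & ~R)) <-> ((A -> ~A) <-> R)) & ((W & R) & (K | (~C | W))) = True
    ~((R & ~R)) <-> ((A -> ~A) <-> R) = True
      ~((R & ~R)) = True
        R & ~R = False
          ~R = False
      (A -> ~A) <-> R = True
        A -> ~A = True
          ~A = True
    (W & R) & (K | (~C | W)) = True
      W & R = True
      K | (~C | W) = True
        ~C | W = True
          ~C = True
  ~((C & K)) | (((K & ~C) -> ~K) & (~A -> (~K | K))) = True
    ~((C & K)) = True
      C & K = False
    ((K & ~C) -> ~K) & (~A -> (~K | K)) = False
      (K & ~C) -> ~K = False
        K & ~C = True
          ~C = True
        ~K = False
      ~A -> (~K | K) = True
        ~A = True
        ~K | K = True
          ~K = False
Both conjuncts True, so the formula holds.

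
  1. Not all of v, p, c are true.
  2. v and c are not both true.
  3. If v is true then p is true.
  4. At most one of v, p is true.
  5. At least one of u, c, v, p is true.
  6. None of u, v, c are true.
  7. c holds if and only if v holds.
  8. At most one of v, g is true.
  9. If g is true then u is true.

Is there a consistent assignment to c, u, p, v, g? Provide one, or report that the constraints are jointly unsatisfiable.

c = False; u = False; p = True; v = False; g = False

  (1) {v, p, c}: 1/3 true — not all ✓
  (2) v=F, c=F — not both ✓
  (3) v=F ⇒ p: vacuous ✓
  (4) {v, p}: 1 true — at most one ✓
  (5) {u, c, v, p}: 1 true — at least one ✓
  (6) {u, v, c}: 0 true — none ✓
  (7) c=F, v=F — same ✓
  (8) {v, g}: 0 true — at most one ✓
  (9) g=F ⇒ u: vacuous ✓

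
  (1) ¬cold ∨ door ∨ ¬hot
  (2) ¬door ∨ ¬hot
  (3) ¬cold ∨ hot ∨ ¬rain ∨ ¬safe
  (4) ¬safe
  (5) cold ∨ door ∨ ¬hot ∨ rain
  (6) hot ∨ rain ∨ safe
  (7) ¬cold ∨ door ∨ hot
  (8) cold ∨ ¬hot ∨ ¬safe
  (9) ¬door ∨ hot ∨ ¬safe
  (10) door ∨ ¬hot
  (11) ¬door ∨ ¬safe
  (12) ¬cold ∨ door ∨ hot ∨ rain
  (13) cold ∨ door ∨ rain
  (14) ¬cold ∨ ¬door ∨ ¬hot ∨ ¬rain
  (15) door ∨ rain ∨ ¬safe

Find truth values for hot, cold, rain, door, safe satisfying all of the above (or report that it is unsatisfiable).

Unit clause (¬safe) forces safe = False.
Try hot = True:
  (¬door ∨ ¬hot) forces door = False.
  clause (door ∨ ¬hot) is falsified — backtrack.
So hot = False.
  then (hot ∨ rain ∨ safe) forces rain = True.
Set cold = True.
  then (¬cold ∨ door ∨ hot) forces door = True.
All clauses satisfied.

hot = False, cold = True, rain = True, door = True, safe = False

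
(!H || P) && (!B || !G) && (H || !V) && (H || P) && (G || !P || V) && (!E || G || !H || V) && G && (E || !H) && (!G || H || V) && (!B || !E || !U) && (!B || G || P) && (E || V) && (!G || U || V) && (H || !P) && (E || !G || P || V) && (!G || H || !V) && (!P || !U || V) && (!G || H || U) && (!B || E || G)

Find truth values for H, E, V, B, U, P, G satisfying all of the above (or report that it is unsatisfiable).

H = True; E = True; V = True; B = False; U = True; P = True; G = True

Unit clause (G) forces G = True.
In (!B || !G) only !B is left, so B = False.
Set H = True.
  then (!H || P) forces P = True.
  then (E || !H) forces E = True.
Try V = False:
  (!G || U || V) forces U = True.
  clause (!P || !U || V) is falsified — backtrack.
So V = True.
Set U = True.
All clauses satisfied.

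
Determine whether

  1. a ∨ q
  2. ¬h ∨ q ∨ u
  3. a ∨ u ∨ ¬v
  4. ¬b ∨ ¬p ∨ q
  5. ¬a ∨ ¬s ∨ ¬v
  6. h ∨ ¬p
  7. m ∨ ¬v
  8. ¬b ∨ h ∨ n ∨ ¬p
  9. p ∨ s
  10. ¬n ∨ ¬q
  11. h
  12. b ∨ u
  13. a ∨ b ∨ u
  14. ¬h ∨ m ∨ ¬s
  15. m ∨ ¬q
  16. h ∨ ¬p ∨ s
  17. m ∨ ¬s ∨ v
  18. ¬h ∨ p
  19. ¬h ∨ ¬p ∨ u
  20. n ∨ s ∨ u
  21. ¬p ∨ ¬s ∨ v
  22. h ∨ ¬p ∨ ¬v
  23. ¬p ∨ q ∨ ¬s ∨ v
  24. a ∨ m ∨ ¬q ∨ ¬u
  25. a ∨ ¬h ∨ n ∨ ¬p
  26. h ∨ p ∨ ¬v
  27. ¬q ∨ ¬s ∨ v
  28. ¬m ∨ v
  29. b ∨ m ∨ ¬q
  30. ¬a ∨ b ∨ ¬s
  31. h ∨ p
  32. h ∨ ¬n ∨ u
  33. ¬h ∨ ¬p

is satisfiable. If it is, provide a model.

Case h = True:
  (¬h ∨ p) forces p = True.
  Clause (¬h ∨ ¬p) is falsified — contradiction.
Case h = False:
  Clause (h) is falsified — contradiction.
Both cases fail, so the formula is unsatisfiable.

No satisfying assignment exists.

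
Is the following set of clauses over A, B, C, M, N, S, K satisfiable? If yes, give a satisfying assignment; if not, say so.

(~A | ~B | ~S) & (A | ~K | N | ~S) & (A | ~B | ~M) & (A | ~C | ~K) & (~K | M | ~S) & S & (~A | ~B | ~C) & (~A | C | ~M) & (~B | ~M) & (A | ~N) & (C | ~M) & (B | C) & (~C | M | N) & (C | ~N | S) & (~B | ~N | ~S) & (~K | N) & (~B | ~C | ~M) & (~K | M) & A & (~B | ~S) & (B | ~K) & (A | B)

A = True, B = False, C = True, M = False, N = True, S = True, K = False

Unit clause (S) forces S = True.
Unit clause (A) forces A = True.
In (~B | ~S) only ~B is left, so B = False.
In (B | ~K) only ~K is left, so K = False.
In (B | C) only C is left, so C = True.
Set M = False.
  then (~C | M | N) forces N = True.
All clauses satisfied.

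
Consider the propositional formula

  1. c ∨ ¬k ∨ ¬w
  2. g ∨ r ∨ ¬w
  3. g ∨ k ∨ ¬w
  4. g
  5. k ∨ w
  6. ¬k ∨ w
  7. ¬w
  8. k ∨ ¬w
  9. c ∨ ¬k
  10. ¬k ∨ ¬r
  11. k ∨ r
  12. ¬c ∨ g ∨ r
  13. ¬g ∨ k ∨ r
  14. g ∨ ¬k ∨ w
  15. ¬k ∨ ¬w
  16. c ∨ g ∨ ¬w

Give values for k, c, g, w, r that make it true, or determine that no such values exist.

UNSATISFIABLE

Case g = True:
  (¬w) forces w = False.
  (k ∨ w) forces k = True.
  Clause (¬k ∨ w) is falsified — contradiction.
Case g = False:
  Clause (g) is falsified — contradiction.
Both cases fail, so the formula is unsatisfiable.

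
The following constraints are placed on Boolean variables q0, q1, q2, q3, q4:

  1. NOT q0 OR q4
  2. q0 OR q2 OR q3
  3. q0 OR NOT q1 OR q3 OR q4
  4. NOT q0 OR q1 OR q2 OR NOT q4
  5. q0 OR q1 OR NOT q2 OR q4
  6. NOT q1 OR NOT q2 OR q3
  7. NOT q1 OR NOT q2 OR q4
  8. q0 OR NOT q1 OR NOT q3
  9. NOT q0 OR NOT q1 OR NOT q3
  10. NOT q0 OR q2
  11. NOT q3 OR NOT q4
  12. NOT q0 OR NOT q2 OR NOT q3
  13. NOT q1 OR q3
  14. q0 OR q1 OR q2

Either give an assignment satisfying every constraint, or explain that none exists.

q0: False, q1: False, q2: True, q3: False, q4: True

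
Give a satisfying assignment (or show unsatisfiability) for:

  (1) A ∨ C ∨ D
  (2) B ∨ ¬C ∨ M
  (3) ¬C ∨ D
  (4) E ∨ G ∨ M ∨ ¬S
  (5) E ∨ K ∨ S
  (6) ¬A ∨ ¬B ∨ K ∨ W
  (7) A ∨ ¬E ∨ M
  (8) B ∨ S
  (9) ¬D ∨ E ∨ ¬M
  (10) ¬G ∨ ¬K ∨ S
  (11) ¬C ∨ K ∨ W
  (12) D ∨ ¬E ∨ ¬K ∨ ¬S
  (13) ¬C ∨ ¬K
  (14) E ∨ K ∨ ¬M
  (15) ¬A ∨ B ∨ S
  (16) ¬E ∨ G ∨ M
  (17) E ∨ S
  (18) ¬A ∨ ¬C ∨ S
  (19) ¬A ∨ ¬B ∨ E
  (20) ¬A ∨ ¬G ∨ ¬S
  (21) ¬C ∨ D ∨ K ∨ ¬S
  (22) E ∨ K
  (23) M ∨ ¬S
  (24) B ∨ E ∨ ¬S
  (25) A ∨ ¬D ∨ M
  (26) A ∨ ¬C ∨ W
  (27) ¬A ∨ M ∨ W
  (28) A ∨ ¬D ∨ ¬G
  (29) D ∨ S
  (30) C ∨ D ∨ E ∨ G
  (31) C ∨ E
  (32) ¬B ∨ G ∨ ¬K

D=T; K=F; S=F; E=T; G=T; B=T; M=T; C=F; W=T; A=T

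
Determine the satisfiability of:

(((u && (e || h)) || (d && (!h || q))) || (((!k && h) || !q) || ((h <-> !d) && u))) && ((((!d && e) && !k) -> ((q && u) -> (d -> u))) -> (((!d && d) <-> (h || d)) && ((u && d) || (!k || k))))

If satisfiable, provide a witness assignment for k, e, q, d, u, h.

k = False, e = True, q = False, d = False, u = False, h = False

  ((u && (e || h)) || (d && (!h || q))) || (((!k && h) || !q) || ((h <-> !d) && u)) = True
    (u && (e || h)) || (d && (!h || q)) = False
      u && (e || h) = False
        e || h = True
      d && (!h || q) = False
        !h || q = True
          !h = True
    ((!k && h) || !q) || ((h <-> !d) && u) = True
      (!k && h) || !q = True
        !k && h = False
          !k = True
        !q = True
      (h <-> !d) && u = False
        h <-> !d = False
          !d = True
  (((!d && e) && !k) -> ((q && u) -> (d -> u))) -> (((!d && d) <-> (h || d)) && ((u && d) || (!k || k))) = True
    ((!d && e) && !k) -> ((q && u) -> (d -> u)) = True
      (!d && e) && !k = True
        !d && e = True
          !d = True
        !k = True
      (q && u) -> (d -> u) = True
        q && u = False
        d -> u = True
    ((!d && d) <-> (h || d)) && ((u && d) || (!k || k)) = True
      (!d && d) <-> (h || d) = True
        !d && d = False
          !d = True
        h || d = False
      (u && d) || (!k || k) = True
        u && d = False
        !k || k = True
          !k = True
Both conjuncts True, so the formula holds.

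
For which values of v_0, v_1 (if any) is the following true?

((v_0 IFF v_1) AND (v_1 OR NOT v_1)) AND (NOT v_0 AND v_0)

UNSATISFIABLE

Case v_0 = True: the conjunct NOT v_0 is False.
Case v_0 = False: the conjunct v_0 is False.
Both cases fail — unsatisfiable.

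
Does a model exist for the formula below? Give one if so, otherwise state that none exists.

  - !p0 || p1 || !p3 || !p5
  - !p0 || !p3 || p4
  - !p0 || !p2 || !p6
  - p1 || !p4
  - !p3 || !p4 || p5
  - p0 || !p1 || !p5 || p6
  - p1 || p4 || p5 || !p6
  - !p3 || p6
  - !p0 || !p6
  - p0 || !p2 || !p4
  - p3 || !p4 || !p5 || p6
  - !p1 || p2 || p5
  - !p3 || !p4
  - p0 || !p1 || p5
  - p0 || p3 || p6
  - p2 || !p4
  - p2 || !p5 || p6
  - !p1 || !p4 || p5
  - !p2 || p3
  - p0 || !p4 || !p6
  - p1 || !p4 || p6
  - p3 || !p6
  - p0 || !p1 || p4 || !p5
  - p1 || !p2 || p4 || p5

Set p0 = False.
Set p1 = False.
  then (p1 || !p4) forces p4 = False.
Set p2 = True.
  then (!p2 || p3) forces p3 = True.
  then (p1 || !p2 || p4 || p5) forces p5 = True.
  then (!p3 || p6) forces p6 = True.
All clauses satisfied.

p0: False, p1: False, p2: True, p3: True, p4: False, p5: True, p6: True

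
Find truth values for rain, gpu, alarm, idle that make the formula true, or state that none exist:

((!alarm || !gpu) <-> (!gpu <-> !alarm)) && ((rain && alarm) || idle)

rain=T, gpu=F, alarm=F, idle=T

  (!alarm || !gpu) <-> (!gpu <-> !alarm) = True
    !alarm || !gpu = True
      !alarm = True
      !gpu = True
    !gpu <-> !alarm = True
      !gpu = True
      !alarm = True
  (rain && alarm) || idle = True
    rain && alarm = False
Both conjuncts True, so the formula holds.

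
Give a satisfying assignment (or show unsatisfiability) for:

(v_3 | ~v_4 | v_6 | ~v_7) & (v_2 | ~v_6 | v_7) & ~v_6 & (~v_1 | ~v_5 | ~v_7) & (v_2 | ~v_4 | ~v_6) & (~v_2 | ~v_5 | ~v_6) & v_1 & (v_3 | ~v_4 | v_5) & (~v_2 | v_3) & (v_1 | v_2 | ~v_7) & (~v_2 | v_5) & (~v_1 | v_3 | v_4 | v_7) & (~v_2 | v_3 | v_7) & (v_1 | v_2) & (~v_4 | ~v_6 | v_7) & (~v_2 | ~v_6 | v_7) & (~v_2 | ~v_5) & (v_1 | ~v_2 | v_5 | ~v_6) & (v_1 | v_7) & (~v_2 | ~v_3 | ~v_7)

v_1 = True; v_2 = False; v_3 = True; v_4 = False; v_5 = False; v_6 = False; v_7 = False

Unit clause (~v_6) forces v_6 = False.
Unit clause (v_1) forces v_1 = True.
Try v_2 = True:
  (~v_2 | v_3) forces v_3 = True.
  (~v_2 | v_5) forces v_5 = True.
  clause (~v_2 | ~v_5) is falsified — backtrack.
So v_2 = False.
Set v_3 = True.
Set v_4 = False.
Set v_5 = False.
Set v_7 = False.
All clauses satisfied.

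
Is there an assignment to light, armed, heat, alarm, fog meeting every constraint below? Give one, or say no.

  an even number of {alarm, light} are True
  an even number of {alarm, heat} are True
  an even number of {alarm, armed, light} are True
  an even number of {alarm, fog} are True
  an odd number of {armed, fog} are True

light: True, armed: False, heat: True, alarm: True, fog: True

{alarm, light}: 2 true → even ✓
{alarm, heat}: 2 true → even ✓
{alarm, armed, light}: 2 true → even ✓
{alarm, fog}: 2 true → even ✓
{armed, fog}: 1 true → odd ✓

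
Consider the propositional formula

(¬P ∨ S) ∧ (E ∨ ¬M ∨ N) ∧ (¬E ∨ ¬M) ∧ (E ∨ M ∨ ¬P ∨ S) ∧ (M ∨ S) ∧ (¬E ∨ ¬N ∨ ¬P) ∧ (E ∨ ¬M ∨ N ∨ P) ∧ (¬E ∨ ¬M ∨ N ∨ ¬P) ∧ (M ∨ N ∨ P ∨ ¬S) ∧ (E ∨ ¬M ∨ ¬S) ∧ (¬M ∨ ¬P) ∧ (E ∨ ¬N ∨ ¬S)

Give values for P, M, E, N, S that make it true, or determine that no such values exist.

Set P = False.
Set M = True.
  then (¬E ∨ ¬M) forces E = False.
  then (E ∨ ¬M ∨ N ∨ P) forces N = True.
  then (E ∨ ¬M ∨ ¬S) forces S = False.
All clauses satisfied.

P = False, M = True, E = False, N = True, S = False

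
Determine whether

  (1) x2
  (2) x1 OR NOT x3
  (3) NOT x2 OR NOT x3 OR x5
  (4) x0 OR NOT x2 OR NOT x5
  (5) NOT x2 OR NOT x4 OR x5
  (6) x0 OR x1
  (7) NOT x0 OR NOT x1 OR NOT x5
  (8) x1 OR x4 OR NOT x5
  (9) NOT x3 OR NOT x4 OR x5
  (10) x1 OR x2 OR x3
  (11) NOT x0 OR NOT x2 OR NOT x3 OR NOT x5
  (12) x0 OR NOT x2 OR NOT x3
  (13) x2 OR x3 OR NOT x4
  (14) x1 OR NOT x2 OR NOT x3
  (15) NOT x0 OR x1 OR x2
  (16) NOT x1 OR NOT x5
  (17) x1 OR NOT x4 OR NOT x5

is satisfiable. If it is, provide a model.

x0=T; x1=T; x2=T; x3=F; x4=F; x5=F

Unit clause (x2) forces x2 = True.
Set x0 = True.
Set x1 = True.
  then (NOT x0 OR NOT x1 OR NOT x5) forces x5 = False.
  then (NOT x2 OR NOT x3 OR x5) forces x3 = False.
  then (NOT x2 OR NOT x4 OR x5) forces x4 = False.
All clauses satisfied.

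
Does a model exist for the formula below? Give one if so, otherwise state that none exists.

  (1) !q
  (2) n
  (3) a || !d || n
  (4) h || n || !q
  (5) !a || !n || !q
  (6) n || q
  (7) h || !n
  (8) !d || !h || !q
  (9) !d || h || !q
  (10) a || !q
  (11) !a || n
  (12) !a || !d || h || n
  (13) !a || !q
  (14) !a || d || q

Unit clause (!q) forces q = False.
Unit clause (n) forces n = True.
In (h || !n) only h is left, so h = True.
Set d = True.
Set a = False.
All clauses satisfied.

n = True, d = True, q = False, a = False, h = True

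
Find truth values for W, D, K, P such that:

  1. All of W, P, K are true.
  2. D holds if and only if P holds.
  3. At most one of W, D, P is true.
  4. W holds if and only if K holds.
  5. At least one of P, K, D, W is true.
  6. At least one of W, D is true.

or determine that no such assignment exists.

No satisfying assignment exists.

Case W = True:
  (1) forces P = True.
  Constraint (3) is violated (W=T, P=T) — contradiction.
Case W = False:
  Constraint (1) is violated (W=F) — contradiction.
Both cases fail — unsatisfiable.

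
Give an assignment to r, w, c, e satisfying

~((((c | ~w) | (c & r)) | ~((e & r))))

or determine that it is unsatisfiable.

r = True; w = True; c = False; e = True

  ~((((c | ~w) | (c & r)) | ~((e & r)))) = True
    ((c | ~w) | (c & r)) | ~((e & r)) = False
      (c | ~w) | (c & r) = False
        c | ~w = False
          ~w = False
        c & r = False
      ~((e & r)) = False
        e & r = True
The formula evaluates to True.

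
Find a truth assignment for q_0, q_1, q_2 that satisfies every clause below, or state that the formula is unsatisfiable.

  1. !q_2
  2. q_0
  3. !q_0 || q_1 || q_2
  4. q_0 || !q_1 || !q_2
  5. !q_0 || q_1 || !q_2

Unit clause (!q_2) forces q_2 = False.
Unit clause (q_0) forces q_0 = True.
In (!q_0 || q_1 || q_2) only q_1 is left, so q_1 = True.
Check each clause:
  (!q_2): !q_2 holds.
  (q_0): q_0 holds.
  (!q_0 || q_1 || q_2): q_1 holds.
  (q_0 || !q_1 || !q_2): q_0 holds.
  (!q_0 || q_1 || !q_2): q_1 holds.
All clauses satisfied.

q_0 = True; q_1 = True; q_2 = False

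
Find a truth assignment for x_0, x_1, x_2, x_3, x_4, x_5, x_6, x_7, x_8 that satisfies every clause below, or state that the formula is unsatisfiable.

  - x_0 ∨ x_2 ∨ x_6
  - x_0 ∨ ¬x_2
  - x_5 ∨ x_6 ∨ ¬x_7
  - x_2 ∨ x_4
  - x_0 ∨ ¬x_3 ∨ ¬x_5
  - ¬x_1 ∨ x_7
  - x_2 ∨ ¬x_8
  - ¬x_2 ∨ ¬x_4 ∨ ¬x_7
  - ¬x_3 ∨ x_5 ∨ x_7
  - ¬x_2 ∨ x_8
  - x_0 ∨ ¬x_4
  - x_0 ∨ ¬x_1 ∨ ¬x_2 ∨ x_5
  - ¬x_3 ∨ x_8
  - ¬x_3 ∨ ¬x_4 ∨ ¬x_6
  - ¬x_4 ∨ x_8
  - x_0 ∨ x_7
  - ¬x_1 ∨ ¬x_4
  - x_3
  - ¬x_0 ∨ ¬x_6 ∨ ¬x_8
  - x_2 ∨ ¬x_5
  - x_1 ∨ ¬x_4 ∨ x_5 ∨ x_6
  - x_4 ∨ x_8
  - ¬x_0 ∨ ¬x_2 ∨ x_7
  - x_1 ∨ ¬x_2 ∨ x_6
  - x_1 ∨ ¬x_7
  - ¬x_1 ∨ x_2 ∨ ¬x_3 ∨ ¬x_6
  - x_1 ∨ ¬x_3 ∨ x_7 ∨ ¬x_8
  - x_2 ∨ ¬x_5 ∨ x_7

Unit clause (x_3) forces x_3 = True.
In (¬x_3 ∨ x_8) only x_8 is left, so x_8 = True.
In (x_2 ∨ ¬x_8) only x_2 is left, so x_2 = True.
In (x_0 ∨ ¬x_2) only x_0 is left, so x_0 = True.
In (¬x_0 ∨ ¬x_6 ∨ ¬x_8) only ¬x_6 is left, so x_6 = False.
In (¬x_0 ∨ ¬x_2 ∨ x_7) only x_7 is left, so x_7 = True.
In (x_1 ∨ ¬x_2 ∨ x_6) only x_1 is left, so x_1 = True.
In (x_5 ∨ x_6 ∨ ¬x_7) only x_5 is left, so x_5 = True.
In (¬x_2 ∨ ¬x_4 ∨ ¬x_7) only ¬x_4 is left, so x_4 = False.
All clauses satisfied.

x_0 = True, x_1 = True, x_2 = True, x_3 = True, x_4 = False, x_5 = True, x_6 = False, x_7 = True, x_8 = True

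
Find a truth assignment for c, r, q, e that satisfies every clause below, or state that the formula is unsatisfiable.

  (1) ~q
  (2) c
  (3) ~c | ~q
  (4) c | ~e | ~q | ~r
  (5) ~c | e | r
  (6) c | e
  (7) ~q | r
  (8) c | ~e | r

Unit clause (~q) forces q = False.
Unit clause (c) forces c = True.
Set r = False.
  then (~c | e | r) forces e = True.
Check each clause:
  (~q): ~q holds.
  (c): c holds.
  (~c | ~q): ~q holds.
  (c | ~e | ~q | ~r): c holds.
  (~c | e | r): e holds.
  (c | e): c holds.
  (~q | r): ~q holds.
  (c | ~e | r): c holds.
All clauses satisfied.

c: True; r: False; q: False; e: True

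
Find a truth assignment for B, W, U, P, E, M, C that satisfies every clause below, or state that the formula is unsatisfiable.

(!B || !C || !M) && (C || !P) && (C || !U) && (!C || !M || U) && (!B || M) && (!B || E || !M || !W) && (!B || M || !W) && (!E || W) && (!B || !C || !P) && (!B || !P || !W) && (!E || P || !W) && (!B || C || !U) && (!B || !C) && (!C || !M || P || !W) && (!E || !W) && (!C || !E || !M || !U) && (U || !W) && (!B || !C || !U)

Set B = False.
Set W = True.
  then (!E || !W) forces E = False.
  then (U || !W) forces U = True.
  then (C || !U) forces C = True.
Set P = False.
  then (!C || !M || P || !W) forces M = False.
All clauses satisfied.

B: False, W: True, U: True, P: False, E: False, M: False, C: True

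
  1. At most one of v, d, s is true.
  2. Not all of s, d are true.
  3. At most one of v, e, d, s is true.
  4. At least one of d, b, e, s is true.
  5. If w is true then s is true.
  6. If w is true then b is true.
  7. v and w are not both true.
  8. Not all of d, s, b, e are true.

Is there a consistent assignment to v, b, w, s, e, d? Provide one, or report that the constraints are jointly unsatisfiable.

v = False, b = False, w = False, s = False, e = False, d = True

  (1) {v, d, s}: 1 true — at most one ✓
  (2) {s, d}: 1/2 true — not all ✓
  (3) {v, e, d, s}: 1 true — at most one ✓
  (4) {d, b, e, s}: 1 true — at least one ✓
  (5) w=F ⇒ s: vacuous ✓
  (6) w=F ⇒ b: vacuous ✓
  (7) v=F, w=F — not both ✓
  (8) {d, s, b, e}: 1/4 true — not all ✓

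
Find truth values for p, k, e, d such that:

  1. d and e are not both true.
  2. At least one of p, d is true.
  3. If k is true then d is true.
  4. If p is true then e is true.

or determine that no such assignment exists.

p = False, k = False, e = False, d = True

  (1) d=T, e=F — not both ✓
  (2) {p, d}: 1 true — at least one ✓
  (3) k=F ⇒ d: vacuous ✓
  (4) p=F ⇒ e: vacuous ✓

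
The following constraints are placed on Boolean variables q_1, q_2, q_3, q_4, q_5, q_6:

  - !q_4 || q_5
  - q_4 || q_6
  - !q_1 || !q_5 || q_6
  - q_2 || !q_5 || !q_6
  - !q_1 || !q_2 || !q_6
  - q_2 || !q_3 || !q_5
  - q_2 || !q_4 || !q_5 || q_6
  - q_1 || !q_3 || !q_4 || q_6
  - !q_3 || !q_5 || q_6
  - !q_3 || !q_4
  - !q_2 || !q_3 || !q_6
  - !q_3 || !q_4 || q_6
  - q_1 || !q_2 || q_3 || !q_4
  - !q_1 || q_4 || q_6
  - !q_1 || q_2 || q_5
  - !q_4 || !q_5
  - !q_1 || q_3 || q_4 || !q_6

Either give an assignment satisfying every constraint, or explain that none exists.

q_1 = False; q_2 = True; q_3 = False; q_4 = False; q_5 = False; q_6 = True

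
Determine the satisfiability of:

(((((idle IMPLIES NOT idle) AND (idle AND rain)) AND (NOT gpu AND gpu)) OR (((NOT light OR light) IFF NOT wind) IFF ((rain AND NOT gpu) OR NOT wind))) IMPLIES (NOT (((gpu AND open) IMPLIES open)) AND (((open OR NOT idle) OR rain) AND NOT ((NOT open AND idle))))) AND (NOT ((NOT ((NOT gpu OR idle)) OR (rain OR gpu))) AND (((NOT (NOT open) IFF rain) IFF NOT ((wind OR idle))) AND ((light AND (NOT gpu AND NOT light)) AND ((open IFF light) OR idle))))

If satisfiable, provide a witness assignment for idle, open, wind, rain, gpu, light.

The formula is unsatisfiable.

Case light = True: the conjunct NOT light is False.
Case light = False: the conjunct light is False.
Both cases fail — unsatisfiable.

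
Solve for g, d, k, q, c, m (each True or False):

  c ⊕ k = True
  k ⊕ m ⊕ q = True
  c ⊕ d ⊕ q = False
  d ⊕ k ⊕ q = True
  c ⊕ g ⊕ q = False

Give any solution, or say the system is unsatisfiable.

g: False, d: False, k: True, q: False, c: False, m: False

c ⊕ k = F ⊕ T = True ✓
k ⊕ m ⊕ q = T ⊕ F ⊕ F = True ✓
c ⊕ d ⊕ q = F ⊕ F ⊕ F = False ✓
d ⊕ k ⊕ q = F ⊕ T ⊕ F = True ✓
c ⊕ g ⊕ q = F ⊕ F ⊕ F = False ✓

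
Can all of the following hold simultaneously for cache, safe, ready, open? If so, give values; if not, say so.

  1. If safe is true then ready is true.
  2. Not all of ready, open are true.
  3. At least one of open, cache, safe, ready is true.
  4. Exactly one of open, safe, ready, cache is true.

cache = False, safe = False, ready = True, open = False

  (1) safe=F ⇒ ready: vacuous ✓
  (2) {ready, open}: 1/2 true — not all ✓
  (3) {open, cache, safe, ready}: 1 true — at least one ✓
  (4) {open, safe, ready, cache}: 1 true — exactly one ✓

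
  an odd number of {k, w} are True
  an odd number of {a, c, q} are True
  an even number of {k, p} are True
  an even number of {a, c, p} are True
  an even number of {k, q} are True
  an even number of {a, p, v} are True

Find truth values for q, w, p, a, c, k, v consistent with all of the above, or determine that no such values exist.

No satisfying assignment exists.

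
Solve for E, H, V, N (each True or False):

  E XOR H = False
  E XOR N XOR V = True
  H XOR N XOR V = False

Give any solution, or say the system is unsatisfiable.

Adding constraints 1, 2, 3 mod 2: every variable appears an even number of times on the left, so the left side is 0.
But the right sides sum to 1 (mod 2). 0 ≠ 1 — the system is inconsistent.

The formula is unsatisfiable.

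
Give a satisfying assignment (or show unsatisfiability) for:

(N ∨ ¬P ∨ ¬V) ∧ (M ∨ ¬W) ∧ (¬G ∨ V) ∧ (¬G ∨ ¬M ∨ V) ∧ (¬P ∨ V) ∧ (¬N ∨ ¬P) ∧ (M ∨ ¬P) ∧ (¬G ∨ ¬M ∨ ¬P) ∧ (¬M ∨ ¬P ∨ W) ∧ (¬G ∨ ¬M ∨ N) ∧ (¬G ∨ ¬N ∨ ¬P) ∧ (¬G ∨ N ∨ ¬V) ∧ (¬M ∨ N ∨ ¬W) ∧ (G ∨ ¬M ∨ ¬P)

V = False, P = False, M = True, N = False, W = False, G = False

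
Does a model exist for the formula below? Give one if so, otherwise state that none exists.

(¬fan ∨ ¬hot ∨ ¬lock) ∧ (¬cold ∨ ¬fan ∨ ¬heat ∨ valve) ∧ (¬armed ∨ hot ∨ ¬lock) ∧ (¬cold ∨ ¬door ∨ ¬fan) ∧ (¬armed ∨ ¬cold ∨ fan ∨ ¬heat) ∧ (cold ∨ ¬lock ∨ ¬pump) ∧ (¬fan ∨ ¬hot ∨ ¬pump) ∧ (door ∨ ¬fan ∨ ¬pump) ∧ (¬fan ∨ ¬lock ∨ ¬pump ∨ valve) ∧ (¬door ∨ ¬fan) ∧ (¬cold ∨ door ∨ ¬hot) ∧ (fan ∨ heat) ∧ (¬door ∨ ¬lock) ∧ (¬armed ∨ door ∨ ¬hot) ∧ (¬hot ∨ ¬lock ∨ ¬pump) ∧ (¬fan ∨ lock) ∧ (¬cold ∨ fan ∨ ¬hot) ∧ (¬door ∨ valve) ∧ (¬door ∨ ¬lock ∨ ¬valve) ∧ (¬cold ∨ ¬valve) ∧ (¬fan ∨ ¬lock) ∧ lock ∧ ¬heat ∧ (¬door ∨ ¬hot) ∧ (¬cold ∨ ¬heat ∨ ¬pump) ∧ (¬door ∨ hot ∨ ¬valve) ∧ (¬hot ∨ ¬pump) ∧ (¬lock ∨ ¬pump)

The formula is unsatisfiable.

Case lock = True:
  (¬door ∨ ¬lock) forces door = False.
  (¬fan ∨ ¬lock) forces fan = False.
  (fan ∨ heat) forces heat = True.
  Clause (¬heat) is falsified — contradiction.
Case lock = False:
  Clause (lock) is falsified — contradiction.
Both cases fail, so the formula is unsatisfiable.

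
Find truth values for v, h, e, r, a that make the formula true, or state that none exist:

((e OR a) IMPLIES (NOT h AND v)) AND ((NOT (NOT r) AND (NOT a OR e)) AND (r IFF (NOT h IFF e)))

v = True; h = False; e = True; r = True; a = False

  (e OR a) IMPLIES (NOT h AND v) = True
    e OR a = True
    NOT h AND v = True
      NOT h = True
  (NOT (NOT r) AND (NOT a OR e)) AND (r IFF (NOT h IFF e)) = True
    NOT (NOT r) AND (NOT a OR e) = True
      NOT (NOT r) = True
        NOT r = False
      NOT a OR e = True
        NOT a = True
    r IFF (NOT h IFF e) = True
      NOT h IFF e = True
        NOT h = True
Both conjuncts True, so the formula holds.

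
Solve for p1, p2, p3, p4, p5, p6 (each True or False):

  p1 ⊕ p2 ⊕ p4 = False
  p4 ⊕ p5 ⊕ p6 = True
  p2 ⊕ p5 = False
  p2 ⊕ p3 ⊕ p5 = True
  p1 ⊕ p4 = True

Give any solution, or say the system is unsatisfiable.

p1 = False, p2 = True, p3 = True, p4 = True, p5 = True, p6 = True

p1 ⊕ p2 ⊕ p4 = F ⊕ T ⊕ T = False ✓
p4 ⊕ p5 ⊕ p6 = T ⊕ T ⊕ T = True ✓
p2 ⊕ p5 = T ⊕ T = False ✓
p2 ⊕ p3 ⊕ p5 = T ⊕ T ⊕ T = True ✓
p1 ⊕ p4 = F ⊕ T = True ✓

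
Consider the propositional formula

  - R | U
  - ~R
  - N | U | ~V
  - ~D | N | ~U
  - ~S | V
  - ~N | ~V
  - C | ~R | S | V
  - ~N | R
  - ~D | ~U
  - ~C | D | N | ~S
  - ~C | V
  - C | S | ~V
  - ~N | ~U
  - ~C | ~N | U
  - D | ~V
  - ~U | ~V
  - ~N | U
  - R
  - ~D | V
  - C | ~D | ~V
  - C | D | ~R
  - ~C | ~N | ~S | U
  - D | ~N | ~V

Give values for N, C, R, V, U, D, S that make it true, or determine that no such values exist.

Unsatisfiable — no assignment works.

Case R = True:
  Clause (~R) is falsified — contradiction.
Case R = False:
  Clause (R) is falsified — contradiction.
Both cases fail, so the formula is unsatisfiable.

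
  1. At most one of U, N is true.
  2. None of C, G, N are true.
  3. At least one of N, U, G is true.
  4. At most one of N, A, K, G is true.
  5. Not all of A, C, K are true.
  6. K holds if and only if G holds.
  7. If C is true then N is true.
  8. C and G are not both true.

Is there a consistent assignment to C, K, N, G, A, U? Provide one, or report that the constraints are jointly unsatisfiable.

C = False, K = False, N = False, G = False, A = True, U = True

  (1) {U, N}: 1 true — at most one ✓
  (2) {C, G, N}: 0 true — none ✓
  (3) {N, U, G}: 1 true — at least one ✓
  (4) {N, A, K, G}: 1 true — at most one ✓
  (5) {A, C, K}: 1/3 true — not all ✓
  (6) K=F, G=F — same ✓
  (7) C=F ⇒ N: vacuous ✓
  (8) C=F, G=F — not both ✓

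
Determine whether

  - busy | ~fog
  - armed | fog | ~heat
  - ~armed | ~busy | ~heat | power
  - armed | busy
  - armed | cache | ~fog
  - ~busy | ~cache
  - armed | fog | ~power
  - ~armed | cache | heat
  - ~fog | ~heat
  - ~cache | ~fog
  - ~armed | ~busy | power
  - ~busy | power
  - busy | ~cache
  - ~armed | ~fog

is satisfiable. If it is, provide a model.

Set heat = True.
  then (~fog | ~heat) forces fog = False.
  then (armed | fog | ~heat) forces armed = True.
Set power = False.
  then (~armed | ~busy | ~heat | power) forces busy = False.
  then (busy | ~cache) forces cache = False.
All clauses satisfied.

heat: True; power: False; busy: False; fog: False; armed: True; cache: False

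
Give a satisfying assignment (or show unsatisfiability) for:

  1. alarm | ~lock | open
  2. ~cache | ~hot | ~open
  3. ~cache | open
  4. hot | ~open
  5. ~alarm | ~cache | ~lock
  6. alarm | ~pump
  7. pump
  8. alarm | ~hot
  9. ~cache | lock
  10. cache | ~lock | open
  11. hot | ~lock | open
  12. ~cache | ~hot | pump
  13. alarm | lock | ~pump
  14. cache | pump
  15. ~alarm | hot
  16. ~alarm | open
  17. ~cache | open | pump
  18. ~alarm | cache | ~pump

UNSATISFIABLE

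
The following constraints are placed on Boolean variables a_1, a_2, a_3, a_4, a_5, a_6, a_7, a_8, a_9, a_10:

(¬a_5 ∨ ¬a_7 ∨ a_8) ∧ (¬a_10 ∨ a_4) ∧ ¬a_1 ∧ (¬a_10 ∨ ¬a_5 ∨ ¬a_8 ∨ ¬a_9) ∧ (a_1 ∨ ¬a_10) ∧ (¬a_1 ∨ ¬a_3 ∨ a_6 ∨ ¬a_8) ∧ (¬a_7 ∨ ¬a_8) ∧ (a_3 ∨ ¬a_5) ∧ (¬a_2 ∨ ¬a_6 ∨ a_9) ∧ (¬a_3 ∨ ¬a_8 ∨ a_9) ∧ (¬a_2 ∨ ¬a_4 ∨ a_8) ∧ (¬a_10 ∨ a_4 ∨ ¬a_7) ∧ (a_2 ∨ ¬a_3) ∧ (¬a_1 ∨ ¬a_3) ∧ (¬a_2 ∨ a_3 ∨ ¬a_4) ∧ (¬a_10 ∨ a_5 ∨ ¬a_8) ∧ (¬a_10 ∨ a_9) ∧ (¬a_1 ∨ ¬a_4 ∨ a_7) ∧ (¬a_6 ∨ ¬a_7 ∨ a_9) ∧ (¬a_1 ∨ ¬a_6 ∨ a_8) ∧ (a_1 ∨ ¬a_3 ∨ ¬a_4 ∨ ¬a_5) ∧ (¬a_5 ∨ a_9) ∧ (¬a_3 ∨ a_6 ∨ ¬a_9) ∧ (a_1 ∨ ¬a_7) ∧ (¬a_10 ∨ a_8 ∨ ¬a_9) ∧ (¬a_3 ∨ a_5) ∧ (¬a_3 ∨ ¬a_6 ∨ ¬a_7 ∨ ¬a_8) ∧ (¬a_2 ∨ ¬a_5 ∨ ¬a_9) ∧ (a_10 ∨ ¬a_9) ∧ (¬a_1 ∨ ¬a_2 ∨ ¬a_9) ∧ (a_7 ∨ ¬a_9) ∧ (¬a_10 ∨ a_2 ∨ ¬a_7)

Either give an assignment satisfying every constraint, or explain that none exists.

Unit clause (¬a_1) forces a_1 = False.
In (a_1 ∨ ¬a_10) only ¬a_10 is left, so a_10 = False.
In (a_1 ∨ ¬a_7) only ¬a_7 is left, so a_7 = False.
In (a_10 ∨ ¬a_9) only ¬a_9 is left, so a_9 = False.
In (¬a_5 ∨ a_9) only ¬a_5 is left, so a_5 = False.
In (¬a_3 ∨ a_5) only ¬a_3 is left, so a_3 = False.
Set a_2 = False.
Set a_4 = False.
Set a_6 = True.
Set a_8 = False.
All clauses satisfied.

a_1: False, a_2: False, a_3: False, a_4: False, a_5: False, a_6: True, a_7: False, a_8: False, a_9: False, a_10: False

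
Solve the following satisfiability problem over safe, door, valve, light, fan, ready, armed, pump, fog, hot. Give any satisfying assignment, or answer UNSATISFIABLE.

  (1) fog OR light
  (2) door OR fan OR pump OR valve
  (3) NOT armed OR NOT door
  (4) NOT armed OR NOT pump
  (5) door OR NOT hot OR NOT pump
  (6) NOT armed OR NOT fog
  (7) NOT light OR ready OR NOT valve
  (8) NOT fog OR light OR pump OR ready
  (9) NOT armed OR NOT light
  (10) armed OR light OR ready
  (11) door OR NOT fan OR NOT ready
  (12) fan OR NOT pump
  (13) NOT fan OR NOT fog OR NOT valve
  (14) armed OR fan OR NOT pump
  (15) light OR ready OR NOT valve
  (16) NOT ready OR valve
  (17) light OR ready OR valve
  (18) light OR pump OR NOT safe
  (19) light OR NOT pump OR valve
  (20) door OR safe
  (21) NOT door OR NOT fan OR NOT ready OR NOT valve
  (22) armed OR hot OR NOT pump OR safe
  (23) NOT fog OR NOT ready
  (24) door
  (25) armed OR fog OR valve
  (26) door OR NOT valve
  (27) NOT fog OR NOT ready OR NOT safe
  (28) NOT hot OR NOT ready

Unit clause (door) forces door = True.
In (NOT armed OR NOT door) only NOT armed is left, so armed = False.
Set safe = True.
Set valve = False.
  then (NOT ready OR valve) forces ready = False.
  then (light OR ready OR valve) forces light = True.
  then (armed OR fog OR valve) forces fog = True.
Set fan = True.
Set pump = True.
Set hot = False.
All clauses satisfied.

safe = True; door = True; valve = False; light = True; fan = True; ready = False; armed = False; pump = True; fog = True; hot = False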